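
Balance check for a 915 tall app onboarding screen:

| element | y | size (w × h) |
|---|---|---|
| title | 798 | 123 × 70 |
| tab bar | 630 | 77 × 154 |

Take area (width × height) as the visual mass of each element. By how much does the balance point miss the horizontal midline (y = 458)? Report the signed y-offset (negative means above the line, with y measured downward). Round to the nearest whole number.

≈ 243

Areas: title 123·70 = 8610, tab bar 77·154 = 11858. Total weight = 20468.
Σw·y = 8610·798 + 11858·630 = 14341320, so ȳ = 14341320/20468 ≈ 700.67.
Difference: 700.67 − 458 ≈ 242.67.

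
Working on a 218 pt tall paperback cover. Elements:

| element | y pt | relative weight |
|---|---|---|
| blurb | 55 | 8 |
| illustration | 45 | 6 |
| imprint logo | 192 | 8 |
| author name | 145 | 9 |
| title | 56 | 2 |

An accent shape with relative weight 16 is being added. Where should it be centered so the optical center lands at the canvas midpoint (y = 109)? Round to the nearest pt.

After adding the accent shape, total weight = 8 + 6 + 8 + 9 + 2 + 16 = 49.
y: need Σw·y = 49·109 = 5341. Existing = 8·55 + 6·45 + 8·192 + 9·145 + 2·56 = 3663. Remainder 1678 / 16 ≈ 104.88.

y ≈ 105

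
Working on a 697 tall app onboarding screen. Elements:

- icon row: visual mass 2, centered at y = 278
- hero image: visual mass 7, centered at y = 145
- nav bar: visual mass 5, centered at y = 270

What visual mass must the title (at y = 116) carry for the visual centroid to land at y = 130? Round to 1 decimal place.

w ≈ 78.6

Fixed elements: Σw = 2 + 7 + 5 = 14, Σw·y = 2·278 + 7·145 + 5·270 = 2921.
Balance at y = 130 requires (2921 + w·116) / (14 + w) = 130.
Solving: w = (130·14 − 2921) / (116 − 130) = -1101 / -14 ≈ 78.64.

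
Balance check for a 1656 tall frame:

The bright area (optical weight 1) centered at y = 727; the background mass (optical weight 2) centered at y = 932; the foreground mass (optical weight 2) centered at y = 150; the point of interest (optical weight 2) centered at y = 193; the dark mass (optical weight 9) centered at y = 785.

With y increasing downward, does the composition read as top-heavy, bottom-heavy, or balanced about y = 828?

Σw = 1 + 2 + 2 + 2 + 9 = 16.
Σw·y = 1·727 + 2·932 + 2·150 + 2·193 + 9·785 = 10342, so ȳ = 10342/16 ≈ 646.38.
646.4 lies above (smaller y than) the midline 828, so the layout is top-heavy.

top-heavy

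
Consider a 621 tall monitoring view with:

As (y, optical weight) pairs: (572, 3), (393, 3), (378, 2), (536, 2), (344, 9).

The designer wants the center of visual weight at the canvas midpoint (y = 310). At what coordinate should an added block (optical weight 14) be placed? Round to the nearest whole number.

y ≈ 172

After adding the added block, total weight = 3 + 3 + 2 + 2 + 9 + 14 = 33.
y: need Σw·y = 33·310 = 10230. Existing = 3·572 + 3·393 + 2·378 + 2·536 + 9·344 = 7819. Remainder 2411 / 14 ≈ 172.21.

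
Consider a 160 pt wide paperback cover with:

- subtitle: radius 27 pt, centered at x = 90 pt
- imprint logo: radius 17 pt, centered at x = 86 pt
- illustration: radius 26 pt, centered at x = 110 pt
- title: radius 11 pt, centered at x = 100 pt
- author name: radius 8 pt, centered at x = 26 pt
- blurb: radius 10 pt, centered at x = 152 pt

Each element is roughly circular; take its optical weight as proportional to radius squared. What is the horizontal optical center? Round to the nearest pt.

r² weights: subtitle 27² = 729, imprint logo 17² = 289, illustration 26² = 676, title 11² = 121, author name 8² = 64, blurb 10² = 100. Total = 1979.
Σw·x = 193788; x̄ = 193788/1979 ≈ 97.92.

x ≈ 98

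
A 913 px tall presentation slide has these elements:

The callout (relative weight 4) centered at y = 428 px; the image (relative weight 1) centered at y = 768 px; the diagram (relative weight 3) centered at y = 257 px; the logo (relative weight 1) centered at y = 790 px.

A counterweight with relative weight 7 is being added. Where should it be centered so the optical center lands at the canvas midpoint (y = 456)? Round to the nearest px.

New total weight: (4 + 1 + 3 + 1) + 7 = 16.
Along y: (4041 + 7·y) / 16 = 456 (existing moment 4·428 + 1·768 + 3·257 + 1·790 = 4041) ⇒ y = (7296 − 4041) / 7 ≈ 465.00.

y ≈ 465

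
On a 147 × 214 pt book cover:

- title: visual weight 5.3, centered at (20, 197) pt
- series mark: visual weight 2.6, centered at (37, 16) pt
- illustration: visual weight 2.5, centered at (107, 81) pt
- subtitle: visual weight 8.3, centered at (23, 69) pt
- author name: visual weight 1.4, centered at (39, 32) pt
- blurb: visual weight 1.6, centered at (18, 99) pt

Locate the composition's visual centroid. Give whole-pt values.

(34, 95)

Σw = 5.3 + 2.6 + 2.5 + 8.3 + 1.4 + 1.6 = 21.7.
x-moment: 5.3·20 + 2.6·37 + 2.5·107 + 8.3·23 + 1.4·39 + 1.6·18 = 744.0; centroid 744.0/21.7 ≈ 34.29.
y-moment: 5.3·197 + 2.6·16 + 2.5·81 + 8.3·69 + 1.4·32 + 1.6·99 = 2064.1; centroid 2064.1/21.7 ≈ 95.12.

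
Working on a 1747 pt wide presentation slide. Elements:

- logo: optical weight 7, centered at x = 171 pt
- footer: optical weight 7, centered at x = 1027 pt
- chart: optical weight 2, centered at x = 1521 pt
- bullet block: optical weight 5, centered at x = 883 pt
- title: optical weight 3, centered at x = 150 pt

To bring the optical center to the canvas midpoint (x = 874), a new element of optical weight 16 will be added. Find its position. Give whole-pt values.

With the new element, Σw becomes 7 + 7 + 2 + 5 + 3 + 16 = 40.
x: target moment 40×874 = 34960; current 7·171 + 7·1027 + 2·1521 + 5·883 + 3·150 = 16293; the new element supplies 18667, so x = 18667/16 ≈ 1166.69.

x ≈ 1167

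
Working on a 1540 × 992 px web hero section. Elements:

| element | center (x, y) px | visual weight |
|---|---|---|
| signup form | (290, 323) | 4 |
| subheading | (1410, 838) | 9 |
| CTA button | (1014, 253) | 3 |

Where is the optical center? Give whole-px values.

Total weight = 4 + 9 + 3 = 16.
Σw·x = 4·290 + 9·1410 + 3·1014 = 16892, so x̄ = 16892/16 ≈ 1055.75.
Σw·y = 4·323 + 9·838 + 3·253 = 9593, so ȳ = 9593/16 ≈ 599.56.

(1056, 600)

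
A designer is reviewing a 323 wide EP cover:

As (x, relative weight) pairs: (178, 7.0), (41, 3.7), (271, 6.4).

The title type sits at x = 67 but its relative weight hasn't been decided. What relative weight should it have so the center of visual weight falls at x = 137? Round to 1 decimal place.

Known weights sum to 7.0 + 3.7 + 6.4 = 17.1; their moment is 7.0·178 + 3.7·41 + 6.4·271 = 3132.1.
Balance at x = 137 requires (3132.1 + w·67) / (17.1 + w) = 137.
Rearranging, w·(67 − 137) = 137·17.1 − 3132.1 = -789.4, so w ≈ -789.4/-70 = 11.28.

w ≈ 11.3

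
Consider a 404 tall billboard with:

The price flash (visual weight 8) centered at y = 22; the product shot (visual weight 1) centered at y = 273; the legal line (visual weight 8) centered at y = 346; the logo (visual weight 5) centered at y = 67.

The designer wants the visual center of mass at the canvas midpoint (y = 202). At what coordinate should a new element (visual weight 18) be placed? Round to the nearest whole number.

y ≈ 252

New total weight: (8 + 1 + 8 + 5) + 18 = 40.
y: need Σw·y = 40·202 = 8080. Existing = 8·22 + 1·273 + 8·346 + 5·67 = 3552. Remainder 4528 / 18 ≈ 251.56.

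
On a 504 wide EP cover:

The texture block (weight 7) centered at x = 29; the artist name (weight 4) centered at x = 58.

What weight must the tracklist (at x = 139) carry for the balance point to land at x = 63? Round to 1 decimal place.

w ≈ 3.4

Fixed elements: Σw = 7 + 4 = 11, Σw·x = 7·29 + 4·58 = 435.
Balance at x = 63 requires (435 + w·139) / (11 + w) = 63.
So w = (63·11 − 435)/(139 − 63) = 258/76 ≈ 3.39.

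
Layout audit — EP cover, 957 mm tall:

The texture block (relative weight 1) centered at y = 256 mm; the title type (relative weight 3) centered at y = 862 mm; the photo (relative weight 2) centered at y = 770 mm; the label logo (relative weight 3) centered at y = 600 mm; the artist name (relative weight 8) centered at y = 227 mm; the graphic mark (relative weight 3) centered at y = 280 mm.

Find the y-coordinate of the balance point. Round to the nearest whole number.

Total weight = 1 + 3 + 2 + 3 + 8 + 3 = 20.
Σw·y = 1·256 + 3·862 + 2·770 + 3·600 + 8·227 + 3·280 = 8838, so ȳ = 8838/20 ≈ 441.90.

y ≈ 442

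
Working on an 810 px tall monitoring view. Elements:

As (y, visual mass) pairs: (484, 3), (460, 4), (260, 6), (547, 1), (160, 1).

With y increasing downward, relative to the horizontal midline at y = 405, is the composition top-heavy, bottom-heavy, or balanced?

top-heavy

Weights sum to 3 + 4 + 6 + 1 + 1 = 15.
y-moment: 3·484 + 4·460 + 6·260 + 1·547 + 1·160 = 5559; centroid 5559/15 ≈ 370.60.
Since 370.6 is above (smaller y than) 405, the composition reads top-heavy.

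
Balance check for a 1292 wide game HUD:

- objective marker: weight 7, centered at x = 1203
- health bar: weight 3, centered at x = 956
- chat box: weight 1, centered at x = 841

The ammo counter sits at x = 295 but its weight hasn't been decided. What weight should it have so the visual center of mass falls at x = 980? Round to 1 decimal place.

Known weights sum to 7 + 3 + 1 = 11; their moment is 7·1203 + 3·956 + 1·841 = 12130.
For the centroid to hit 980: (12130 + w·295) / (11 + w) = 980.
So w = (980·11 − 12130)/(295 − 980) = -1350/-685 ≈ 1.97.

w ≈ 2.0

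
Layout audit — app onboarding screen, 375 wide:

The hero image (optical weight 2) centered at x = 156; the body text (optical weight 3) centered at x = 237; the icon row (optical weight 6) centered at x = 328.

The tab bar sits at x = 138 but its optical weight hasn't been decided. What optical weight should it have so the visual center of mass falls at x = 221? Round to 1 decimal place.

w ≈ 6.7

Fixed elements: Σw = 2 + 3 + 6 = 11, Σw·x = 2·156 + 3·237 + 6·328 = 2991.
Set Σw·x/Σw = 221: (2991 + 138w) = 221·(11 + w).
Solving: w = (221·11 − 2991) / (138 − 221) = -560 / -83 ≈ 6.75.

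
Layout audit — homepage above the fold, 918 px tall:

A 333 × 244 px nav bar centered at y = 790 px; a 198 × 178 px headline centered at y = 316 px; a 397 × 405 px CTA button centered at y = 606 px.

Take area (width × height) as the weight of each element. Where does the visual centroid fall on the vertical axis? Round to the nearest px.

Taking area as weight: nav bar 333·244 = 81252, headline 198·178 = 35244, CTA button 397·405 = 160785. Sum 277281.
Σw·y = 81252·790 + 35244·316 + 160785·606 = 172761894, so ȳ = 172761894/277281 ≈ 623.06.

y ≈ 623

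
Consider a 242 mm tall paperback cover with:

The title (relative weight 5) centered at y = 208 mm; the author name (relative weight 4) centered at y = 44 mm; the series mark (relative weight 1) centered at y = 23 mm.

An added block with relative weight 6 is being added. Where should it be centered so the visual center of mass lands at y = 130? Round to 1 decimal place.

y ≈ 140.2

New total weight: (5 + 4 + 1) + 6 = 16.
y: need Σw·y = 16·130 = 2080. Existing = 5·208 + 4·44 + 1·23 = 1239. Remainder 841 / 6 ≈ 140.17.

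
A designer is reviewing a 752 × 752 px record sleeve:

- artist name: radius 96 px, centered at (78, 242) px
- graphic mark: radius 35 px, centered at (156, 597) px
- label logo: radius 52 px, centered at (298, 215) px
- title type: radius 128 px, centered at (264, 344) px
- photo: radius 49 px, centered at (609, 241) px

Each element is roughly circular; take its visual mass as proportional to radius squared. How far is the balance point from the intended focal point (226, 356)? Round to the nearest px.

Weights ∝ r²: artist name 96² = 9216, graphic mark 35² = 1225, label logo 52² = 2704, title type 128² = 16384, photo 49² = 2401; Σw = 31930.
x: (9216·78 + 1225·156 + 2704·298 + 16384·264 + 2401·609) / 31930 = 7503325 / 31930 ≈ 234.99
y: (9216·242 + 1225·597 + 2704·215 + 16384·344 + 2401·241) / 31930 = 9757694 / 31930 ≈ 305.60
From (226, 356): dx = 8.99, dy = -50.40, so the distance is √(dx²+dy²) ≈ 51.20.

≈ 51 px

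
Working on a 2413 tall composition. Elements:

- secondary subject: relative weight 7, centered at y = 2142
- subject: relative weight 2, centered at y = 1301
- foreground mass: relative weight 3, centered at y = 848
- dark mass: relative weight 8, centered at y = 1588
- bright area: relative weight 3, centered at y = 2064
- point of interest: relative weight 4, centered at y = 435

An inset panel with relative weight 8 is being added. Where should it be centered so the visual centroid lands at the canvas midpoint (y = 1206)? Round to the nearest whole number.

With the inset panel, Σw becomes 7 + 2 + 3 + 8 + 3 + 4 + 8 = 35.
y: target moment 35×1206 = 42210; current 7·2142 + 2·1301 + 3·848 + 8·1588 + 3·2064 + 4·435 = 40776; the inset panel supplies 1434, so y = 1434/8 ≈ 179.25.

y ≈ 179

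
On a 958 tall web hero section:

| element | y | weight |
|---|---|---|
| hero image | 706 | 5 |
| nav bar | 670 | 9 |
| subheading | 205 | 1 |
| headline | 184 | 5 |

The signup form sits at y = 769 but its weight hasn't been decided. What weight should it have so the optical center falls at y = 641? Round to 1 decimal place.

Fixed elements: Σw = 5 + 9 + 1 + 5 = 20, Σw·y = 5·706 + 9·670 + 1·205 + 5·184 = 10685.
Balance at y = 641 requires (10685 + w·769) / (20 + w) = 641.
Rearranging, w·(769 − 641) = 641·20 − 10685 = 2135, so w ≈ 2135/128 = 16.68.

w ≈ 16.7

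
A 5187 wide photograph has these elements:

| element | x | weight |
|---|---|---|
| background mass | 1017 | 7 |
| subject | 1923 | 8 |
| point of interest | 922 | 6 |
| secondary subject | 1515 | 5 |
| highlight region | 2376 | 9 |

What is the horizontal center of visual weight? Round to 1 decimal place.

Weights sum to 7 + 8 + 6 + 5 + 9 = 35.
x: (7·1017 + 8·1923 + 6·922 + 5·1515 + 9·2376) / 35 = 56994 / 35 ≈ 1628.40

x ≈ 1628.4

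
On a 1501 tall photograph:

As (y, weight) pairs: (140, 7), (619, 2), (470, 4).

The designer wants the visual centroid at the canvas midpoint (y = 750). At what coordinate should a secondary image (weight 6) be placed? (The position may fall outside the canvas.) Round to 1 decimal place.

With the secondary image, Σw becomes 7 + 2 + 4 + 6 = 19.
Along y: (4098 + 6·y) / 19 = 750 (existing moment 7·140 + 2·619 + 4·470 = 4098) ⇒ y = (14250 − 4098) / 6 ≈ 1692.00.

y ≈ 1692.0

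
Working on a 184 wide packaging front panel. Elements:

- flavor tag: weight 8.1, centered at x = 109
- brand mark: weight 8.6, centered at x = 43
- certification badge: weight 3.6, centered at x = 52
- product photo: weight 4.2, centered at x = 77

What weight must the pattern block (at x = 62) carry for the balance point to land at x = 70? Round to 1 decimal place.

Fixed elements: Σw = 8.1 + 8.6 + 3.6 + 4.2 = 24.5, Σw·x = 8.1·109 + 8.6·43 + 3.6·52 + 4.2·77 = 1763.3.
For the centroid to hit 70: (1763.3 + w·62) / (24.5 + w) = 70.
Solving: w = (70·24.5 − 1763.3) / (62 − 70) = -48.3 / -8 ≈ 6.04.

w ≈ 6.0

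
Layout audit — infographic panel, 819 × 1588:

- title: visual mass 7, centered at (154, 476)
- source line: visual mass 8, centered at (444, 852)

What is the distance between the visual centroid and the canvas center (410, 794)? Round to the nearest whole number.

≈ 155

Σw = 7 + 8 = 15.
x: (7·154 + 8·444) / 15 = 4630 / 15 ≈ 308.67
y: (7·476 + 8·852) / 15 = 10148 / 15 ≈ 676.53
From (410, 794): dx = -101.33, dy = -117.47, so the distance is √(dx²+dy²) ≈ 155.13.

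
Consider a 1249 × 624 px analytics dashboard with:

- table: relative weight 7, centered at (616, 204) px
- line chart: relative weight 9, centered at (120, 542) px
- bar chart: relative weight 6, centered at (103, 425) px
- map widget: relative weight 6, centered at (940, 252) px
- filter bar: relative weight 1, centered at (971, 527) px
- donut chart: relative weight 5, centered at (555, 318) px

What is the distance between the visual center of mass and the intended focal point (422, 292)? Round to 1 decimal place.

≈ 81.3 px

Weights sum to 7 + 9 + 6 + 6 + 1 + 5 = 34.
Σw·x = 15396; x̄ = 15396/34 ≈ 452.82.
Σw·y = 12485; ȳ = 12485/34 ≈ 367.21.
Relative to (422, 292): Δ = (30.82, 75.21); |Δ| = √(30.82² + 75.21²) ≈ 81.28.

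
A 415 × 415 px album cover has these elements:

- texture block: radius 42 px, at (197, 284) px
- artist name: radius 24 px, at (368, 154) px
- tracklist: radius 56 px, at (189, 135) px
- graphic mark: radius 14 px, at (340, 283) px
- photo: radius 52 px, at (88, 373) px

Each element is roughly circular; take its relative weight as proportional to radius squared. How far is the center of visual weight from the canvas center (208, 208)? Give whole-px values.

Weights ∝ r²: texture block 42² = 1764, artist name 24² = 576, tracklist 56² = 3136, graphic mark 14² = 196, photo 52² = 2704; Σw = 8376.
x: (1764·197 + 576·368 + 3136·189 + 196·340 + 2704·88) / 8376 = 1456772 / 8376 ≈ 173.92
y: (1764·284 + 576·154 + 3136·135 + 196·283 + 2704·373) / 8376 = 2077100 / 8376 ≈ 247.98
Relative to (208, 208): Δ = (-34.08, 39.98); |Δ| = √(-34.08² + 39.98²) ≈ 52.53.

≈ 53 px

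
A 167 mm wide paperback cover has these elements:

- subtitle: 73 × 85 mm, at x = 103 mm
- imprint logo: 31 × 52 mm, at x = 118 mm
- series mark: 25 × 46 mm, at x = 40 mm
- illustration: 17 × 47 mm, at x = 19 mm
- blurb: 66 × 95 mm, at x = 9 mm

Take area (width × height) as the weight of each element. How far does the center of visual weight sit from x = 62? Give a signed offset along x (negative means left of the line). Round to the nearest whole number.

Taking area as weight: subtitle 73·85 = 6205, imprint logo 31·52 = 1612, series mark 25·46 = 1150, illustration 17·47 = 799, blurb 66·95 = 6270. Sum 16036.
Σw·x = 6205·103 + 1612·118 + 1150·40 + 799·19 + 6270·9 = 946942, so x̄ = 946942/16036 ≈ 59.05.
Offset from x = 62: 59.05 − 62 ≈ -2.95.

≈ -3 mm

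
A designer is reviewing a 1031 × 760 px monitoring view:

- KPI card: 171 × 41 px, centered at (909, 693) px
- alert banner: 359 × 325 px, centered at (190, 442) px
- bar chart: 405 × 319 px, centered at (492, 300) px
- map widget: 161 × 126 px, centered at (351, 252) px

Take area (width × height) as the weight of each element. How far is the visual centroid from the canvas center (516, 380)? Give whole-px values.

≈ 153 px

Areas → weights: KPI card 171·41 = 7011, alert banner 359·325 = 116675, bar chart 405·319 = 129195, map widget 161·126 = 20286; Σw = 273167.
x: (7011·909 + 116675·190 + 129195·492 + 20286·351) / 273167 = 99225575 / 273167 ≈ 363.24
y: (7011·693 + 116675·442 + 129195·300 + 20286·252) / 273167 = 100299545 / 273167 ≈ 367.17
Offset from (516, 380): Δx ≈ -152.76, Δy ≈ -12.83; distance = √(Δx² + Δy²) ≈ 153.30.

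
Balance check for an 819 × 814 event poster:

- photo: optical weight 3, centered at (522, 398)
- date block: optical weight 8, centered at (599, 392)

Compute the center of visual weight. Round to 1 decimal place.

(578.0, 393.6)

Weights sum to 3 + 8 = 11.
x: (3·522 + 8·599) / 11 = 6358 / 11 ≈ 578.00
y: (3·398 + 8·392) / 11 = 4330 / 11 ≈ 393.64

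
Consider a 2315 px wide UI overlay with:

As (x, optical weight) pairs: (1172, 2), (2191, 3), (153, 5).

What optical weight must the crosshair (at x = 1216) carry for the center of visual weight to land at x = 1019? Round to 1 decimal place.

Fixed elements: Σw = 2 + 3 + 5 = 10, Σw·x = 2·1172 + 3·2191 + 5·153 = 9682.
For the centroid to hit 1019: (9682 + w·1216) / (10 + w) = 1019.
Rearranging, w·(1216 − 1019) = 1019·10 − 9682 = 508, so w ≈ 508/197 = 2.58.

w ≈ 2.6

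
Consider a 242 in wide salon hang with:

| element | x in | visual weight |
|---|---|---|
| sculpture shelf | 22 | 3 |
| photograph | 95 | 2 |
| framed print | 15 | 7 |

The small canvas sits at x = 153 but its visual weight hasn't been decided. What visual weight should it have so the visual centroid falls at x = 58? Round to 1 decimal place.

Existing Σw = 12 (3 + 2 + 7); existing moment 3·22 + 2·95 + 7·15 = 361.
Balance at x = 58 requires (361 + w·153) / (12 + w) = 58.
Rearranging, w·(153 − 58) = 58·12 − 361 = 335, so w ≈ 335/95 = 3.53.

w ≈ 3.5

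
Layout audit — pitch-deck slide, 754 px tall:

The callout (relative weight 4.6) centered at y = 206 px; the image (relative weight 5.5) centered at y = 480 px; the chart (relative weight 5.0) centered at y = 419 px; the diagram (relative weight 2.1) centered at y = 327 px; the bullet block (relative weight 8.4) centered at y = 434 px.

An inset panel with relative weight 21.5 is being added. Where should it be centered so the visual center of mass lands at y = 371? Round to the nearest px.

New total weight: (4.6 + 5.5 + 5.0 + 2.1 + 8.4) + 21.5 = 47.1.
Along y: (10014.9 + 21.5·y) / 47.1 = 371 (existing moment 4.6·206 + 5.5·480 + 5.0·419 + 2.1·327 + 8.4·434 = 10014.9) ⇒ y = (17474.1 − 10014.9) / 21.5 ≈ 346.94.

y ≈ 347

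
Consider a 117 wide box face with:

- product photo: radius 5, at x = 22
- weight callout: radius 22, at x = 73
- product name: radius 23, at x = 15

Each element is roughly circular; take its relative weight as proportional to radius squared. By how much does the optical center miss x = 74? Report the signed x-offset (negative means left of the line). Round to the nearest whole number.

≈ -32

Weights ∝ r²: product photo 5² = 25, weight callout 22² = 484, product name 23² = 529; Σw = 1038.
x-moment: 25·22 + 484·73 + 529·15 = 43817; centroid 43817/1038 ≈ 42.21.
Difference: 42.21 − 74 ≈ -31.79.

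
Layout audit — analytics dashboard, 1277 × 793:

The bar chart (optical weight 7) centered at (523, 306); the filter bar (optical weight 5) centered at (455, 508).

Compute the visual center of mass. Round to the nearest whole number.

Total weight = 7 + 5 = 12.
x: (7·523 + 5·455) / 12 = 5936 / 12 ≈ 494.67
y: (7·306 + 5·508) / 12 = 4682 / 12 ≈ 390.17

(495, 390)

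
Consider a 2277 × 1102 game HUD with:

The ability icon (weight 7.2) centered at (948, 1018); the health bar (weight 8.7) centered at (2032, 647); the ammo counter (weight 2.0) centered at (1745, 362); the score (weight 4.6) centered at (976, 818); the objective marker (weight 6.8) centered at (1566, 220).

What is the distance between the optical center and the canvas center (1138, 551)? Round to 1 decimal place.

Σw = 7.2 + 8.7 + 2.0 + 4.6 + 6.8 = 29.3.
x: (7.2·948 + 8.7·2032 + 2.0·1745 + 4.6·976 + 6.8·1566) / 29.3 = 43132.4 / 29.3 ≈ 1472.10
y: (7.2·1018 + 8.7·647 + 2.0·362 + 4.6·818 + 6.8·220) / 29.3 = 18941.3 / 29.3 ≈ 646.46
From (1138, 551): dx = 334.10, dy = 95.46, so the distance is √(dx²+dy²) ≈ 347.47.

≈ 347.5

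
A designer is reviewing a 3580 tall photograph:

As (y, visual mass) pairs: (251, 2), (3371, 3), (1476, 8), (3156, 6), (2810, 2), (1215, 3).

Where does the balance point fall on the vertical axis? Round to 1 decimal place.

y ≈ 2109.3

Σw = 2 + 3 + 8 + 6 + 2 + 3 = 24.
Σw·y = 50624; ȳ = 50624/24 ≈ 2109.33.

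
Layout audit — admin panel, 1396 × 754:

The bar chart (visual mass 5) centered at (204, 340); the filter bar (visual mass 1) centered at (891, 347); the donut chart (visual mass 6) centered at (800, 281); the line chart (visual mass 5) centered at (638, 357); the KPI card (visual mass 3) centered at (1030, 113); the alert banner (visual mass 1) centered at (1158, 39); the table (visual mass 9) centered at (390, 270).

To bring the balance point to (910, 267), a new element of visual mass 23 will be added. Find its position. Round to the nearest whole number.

(1329, 253)

With the new element, Σw becomes 5 + 1 + 6 + 5 + 3 + 1 + 9 + 23 = 53.
x: target moment 53×910 = 48230; current 5·204 + 1·891 + 6·800 + 5·638 + 3·1030 + 1·1158 + 9·390 = 17659; the new element supplies 30571, so x = 30571/23 ≈ 1329.17.
y: target moment 53×267 = 14151; current 5·340 + 1·347 + 6·281 + 5·357 + 3·113 + 1·39 + 9·270 = 8326; the new element supplies 5825, so y = 5825/23 ≈ 253.26.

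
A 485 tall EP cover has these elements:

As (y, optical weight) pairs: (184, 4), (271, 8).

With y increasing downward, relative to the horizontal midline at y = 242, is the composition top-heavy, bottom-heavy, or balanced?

Σw = 4 + 8 = 12.
y: (4·184 + 8·271) / 12 = 2904 / 12 ≈ 242.00
242.00 = 242 exactly: balanced.

balanced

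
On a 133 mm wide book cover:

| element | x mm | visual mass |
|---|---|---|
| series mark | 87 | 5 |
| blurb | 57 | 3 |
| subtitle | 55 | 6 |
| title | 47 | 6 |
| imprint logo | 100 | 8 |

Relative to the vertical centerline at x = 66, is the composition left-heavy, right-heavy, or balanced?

Weights sum to 5 + 3 + 6 + 6 + 8 = 28.
x-moment: 5·87 + 3·57 + 6·55 + 6·47 + 8·100 = 2018; centroid 2018/28 ≈ 72.07.
72.1 lies right of the midline 66, so the layout is right-heavy.

right-heavy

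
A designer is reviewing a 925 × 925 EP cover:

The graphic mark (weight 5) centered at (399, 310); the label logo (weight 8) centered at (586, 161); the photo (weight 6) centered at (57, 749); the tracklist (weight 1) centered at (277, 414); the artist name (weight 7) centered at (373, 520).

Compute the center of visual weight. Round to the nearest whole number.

Σw = 5 + 8 + 6 + 1 + 7 = 27.
x-moment: 5·399 + 8·586 + 6·57 + 1·277 + 7·373 = 9913; centroid 9913/27 ≈ 367.15.
y-moment: 5·310 + 8·161 + 6·749 + 1·414 + 7·520 = 11386; centroid 11386/27 ≈ 421.70.

(367, 422)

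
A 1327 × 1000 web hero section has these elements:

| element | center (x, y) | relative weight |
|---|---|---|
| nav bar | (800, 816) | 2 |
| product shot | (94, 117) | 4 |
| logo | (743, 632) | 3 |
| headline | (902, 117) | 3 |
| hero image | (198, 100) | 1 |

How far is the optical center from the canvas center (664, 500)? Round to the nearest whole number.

≈ 197

Σw = 2 + 4 + 3 + 3 + 1 = 13.
x: (2·800 + 4·94 + 3·743 + 3·902 + 1·198) / 13 = 7109 / 13 ≈ 546.85
y: (2·816 + 4·117 + 3·632 + 3·117 + 1·100) / 13 = 4447 / 13 ≈ 342.08
From (664, 500): dx = -117.15, dy = -157.92, so the distance is √(dx²+dy²) ≈ 196.63.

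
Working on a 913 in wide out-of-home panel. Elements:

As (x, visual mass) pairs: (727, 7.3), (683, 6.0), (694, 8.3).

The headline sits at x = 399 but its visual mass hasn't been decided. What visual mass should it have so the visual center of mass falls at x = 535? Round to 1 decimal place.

w ≈ 26.5

Existing Σw = 21.6 (7.3 + 6.0 + 8.3); existing moment 7.3·727 + 6.0·683 + 8.3·694 = 15165.3.
Balance at x = 535 requires (15165.3 + w·399) / (21.6 + w) = 535.
Solving: w = (535·21.6 − 15165.3) / (399 − 535) = -3609.3 / -136 ≈ 26.54.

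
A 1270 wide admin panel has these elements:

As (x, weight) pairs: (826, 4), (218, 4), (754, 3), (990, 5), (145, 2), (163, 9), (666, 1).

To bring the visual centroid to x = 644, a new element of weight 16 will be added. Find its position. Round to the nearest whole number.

With the new element, Σw becomes 4 + 4 + 3 + 5 + 2 + 9 + 1 + 16 = 44.
x: need Σw·x = 44·644 = 28336. Existing = 4·826 + 4·218 + 3·754 + 5·990 + 2·145 + 9·163 + 1·666 = 13811. Remainder 14525 / 16 ≈ 907.81.

x ≈ 908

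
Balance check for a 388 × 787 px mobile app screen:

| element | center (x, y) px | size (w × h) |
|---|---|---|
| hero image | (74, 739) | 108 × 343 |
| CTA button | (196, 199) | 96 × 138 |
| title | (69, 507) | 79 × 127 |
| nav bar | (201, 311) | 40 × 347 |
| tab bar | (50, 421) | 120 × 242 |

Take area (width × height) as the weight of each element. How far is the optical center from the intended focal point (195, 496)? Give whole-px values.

Taking area as weight: hero image 108·343 = 37044, CTA button 96·138 = 13248, title 79·127 = 10033, nav bar 40·347 = 13880, tab bar 120·242 = 29040. Sum 103245.
x: (37044·74 + 13248·196 + 10033·69 + 13880·201 + 29040·50) / 103245 = 10272021 / 103245 ≈ 99.49
y: (37044·739 + 13248·199 + 10033·507 + 13880·311 + 29040·421) / 103245 = 51641119 / 103245 ≈ 500.18
Relative to (195, 496): Δ = (-95.51, 4.18); |Δ| = √(-95.51² + 4.18²) ≈ 95.60.

≈ 96 px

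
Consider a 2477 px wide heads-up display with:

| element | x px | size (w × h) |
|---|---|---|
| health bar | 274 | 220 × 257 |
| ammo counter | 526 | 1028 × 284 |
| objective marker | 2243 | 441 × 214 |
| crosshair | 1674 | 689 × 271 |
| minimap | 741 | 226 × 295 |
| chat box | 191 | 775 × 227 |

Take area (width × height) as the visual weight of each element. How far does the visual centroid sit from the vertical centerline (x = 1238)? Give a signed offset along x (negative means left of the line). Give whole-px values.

≈ -348 px

Areas → weights: health bar 220·257 = 56540, ammo counter 1028·284 = 291952, objective marker 441·214 = 94374, crosshair 689·271 = 186719, minimap 226·295 = 66670, chat box 775·227 = 175925; Σw = 872180.
Σw·x = 776311345; x̄ = 776311345/872180 ≈ 890.08.
Difference: 890.08 − 1238 ≈ -347.92.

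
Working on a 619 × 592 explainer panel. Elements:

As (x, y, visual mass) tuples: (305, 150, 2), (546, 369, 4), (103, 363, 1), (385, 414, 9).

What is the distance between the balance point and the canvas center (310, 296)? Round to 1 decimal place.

Weights sum to 2 + 4 + 1 + 9 = 16.
x: (2·305 + 4·546 + 1·103 + 9·385) / 16 = 6362 / 16 ≈ 397.62
y: (2·150 + 4·369 + 1·363 + 9·414) / 16 = 5865 / 16 ≈ 366.56
Offset from (310, 296): Δx ≈ 87.62, Δy ≈ 70.56; distance = √(Δx² + Δy²) ≈ 112.50.

≈ 112.5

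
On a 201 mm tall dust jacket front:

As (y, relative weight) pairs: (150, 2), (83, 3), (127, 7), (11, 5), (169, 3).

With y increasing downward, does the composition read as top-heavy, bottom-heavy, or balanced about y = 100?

Total weight = 2 + 3 + 7 + 5 + 3 = 20.
Σw·y = 2·150 + 3·83 + 7·127 + 5·11 + 3·169 = 2000, so ȳ = 2000/20 ≈ 100.00.
That equals the midline 100 — balanced.

balanced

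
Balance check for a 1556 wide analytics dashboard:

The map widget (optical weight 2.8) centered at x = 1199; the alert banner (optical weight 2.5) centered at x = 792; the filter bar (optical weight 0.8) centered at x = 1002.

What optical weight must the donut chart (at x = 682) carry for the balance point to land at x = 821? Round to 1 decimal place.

w ≈ 8.1

Existing Σw = 6.1 (2.8 + 2.5 + 0.8); existing moment 2.8·1199 + 2.5·792 + 0.8·1002 = 6138.8.
Balance at x = 821 requires (6138.8 + w·682) / (6.1 + w) = 821.
Solving: w = (821·6.1 − 6138.8) / (682 − 821) = -1130.7 / -139 ≈ 8.13.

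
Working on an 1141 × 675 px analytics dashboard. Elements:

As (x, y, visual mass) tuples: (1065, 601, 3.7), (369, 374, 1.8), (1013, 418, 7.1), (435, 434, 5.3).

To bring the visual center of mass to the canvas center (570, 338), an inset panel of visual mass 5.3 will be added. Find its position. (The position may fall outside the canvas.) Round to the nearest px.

New total weight: (3.7 + 1.8 + 7.1 + 5.3) + 5.3 = 23.2.
x: target moment 23.2×570 = 13224.0; current 3.7·1065 + 1.8·369 + 7.1·1013 + 5.3·435 = 14102.5; the inset panel supplies -878.5, so x = -878.5/5.3 ≈ -165.75.
y: target moment 23.2×338 = 7841.6; current 3.7·601 + 1.8·374 + 7.1·418 + 5.3·434 = 8164.9; the inset panel supplies -323.3, so y = -323.3/5.3 ≈ -61.00.

(-166, -61)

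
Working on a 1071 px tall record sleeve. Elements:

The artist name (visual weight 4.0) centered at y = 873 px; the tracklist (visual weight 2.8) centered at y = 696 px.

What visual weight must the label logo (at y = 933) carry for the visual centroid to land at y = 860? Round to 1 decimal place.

w ≈ 5.6

Fixed elements: Σw = 4.0 + 2.8 = 6.8, Σw·y = 4.0·873 + 2.8·696 = 5440.8.
For the centroid to hit 860: (5440.8 + w·933) / (6.8 + w) = 860.
Rearranging, w·(933 − 860) = 860·6.8 − 5440.8 = 407.2, so w ≈ 407.2/73 = 5.58.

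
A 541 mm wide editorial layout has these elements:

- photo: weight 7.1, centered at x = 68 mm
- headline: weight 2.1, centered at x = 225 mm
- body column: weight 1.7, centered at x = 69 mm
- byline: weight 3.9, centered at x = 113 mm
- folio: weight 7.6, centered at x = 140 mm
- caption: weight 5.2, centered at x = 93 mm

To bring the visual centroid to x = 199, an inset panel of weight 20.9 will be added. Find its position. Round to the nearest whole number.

x ≈ 315

With the inset panel, Σw becomes 7.1 + 2.1 + 1.7 + 3.9 + 7.6 + 5.2 + 20.9 = 48.5.
x: need Σw·x = 48.5·199 = 9651.5. Existing = 7.1·68 + 2.1·225 + 1.7·69 + 3.9·113 + 7.6·140 + 5.2·93 = 3060.9. Remainder 6590.6 / 20.9 ≈ 315.34.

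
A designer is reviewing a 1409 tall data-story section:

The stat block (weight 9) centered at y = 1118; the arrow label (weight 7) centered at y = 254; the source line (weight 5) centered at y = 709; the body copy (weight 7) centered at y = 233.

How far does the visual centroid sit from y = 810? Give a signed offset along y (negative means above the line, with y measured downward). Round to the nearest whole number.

Weights sum to 9 + 7 + 5 + 7 = 28.
y-moment: 9·1118 + 7·254 + 5·709 + 7·233 = 17016; centroid 17016/28 ≈ 607.71.
Offset from y = 810: 607.71 − 810 ≈ -202.29.

≈ -202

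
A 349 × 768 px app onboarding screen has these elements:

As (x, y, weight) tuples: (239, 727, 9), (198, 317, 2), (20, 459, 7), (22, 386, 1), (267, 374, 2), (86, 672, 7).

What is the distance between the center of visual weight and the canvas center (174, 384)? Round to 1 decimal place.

Total weight = 9 + 2 + 7 + 1 + 2 + 7 = 28.
x-moment: 9·239 + 2·198 + 7·20 + 1·22 + 2·267 + 7·86 = 3845; centroid 3845/28 ≈ 137.32.
y-moment: 9·727 + 2·317 + 7·459 + 1·386 + 2·374 + 7·672 = 16228; centroid 16228/28 ≈ 579.57.
Relative to (174, 384): Δ = (-36.68, 195.57); |Δ| = √(-36.68² + 195.57²) ≈ 198.98.

≈ 199.0 px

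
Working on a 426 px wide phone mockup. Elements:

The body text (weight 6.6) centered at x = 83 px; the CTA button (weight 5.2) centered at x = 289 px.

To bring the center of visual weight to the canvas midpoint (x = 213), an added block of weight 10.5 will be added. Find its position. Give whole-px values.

x ≈ 257

With the added block, Σw becomes 6.6 + 5.2 + 10.5 = 22.3.
Along x: (2050.6 + 10.5·x) / 22.3 = 213 (existing moment 6.6·83 + 5.2·289 = 2050.6) ⇒ x = (4749.9 − 2050.6) / 10.5 ≈ 257.08.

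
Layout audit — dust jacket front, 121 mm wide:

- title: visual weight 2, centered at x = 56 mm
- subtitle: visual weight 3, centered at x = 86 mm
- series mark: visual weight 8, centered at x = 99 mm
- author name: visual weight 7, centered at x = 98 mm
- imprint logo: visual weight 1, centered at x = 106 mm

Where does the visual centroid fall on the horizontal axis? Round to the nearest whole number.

Weights sum to 2 + 3 + 8 + 7 + 1 = 21.
x: (2·56 + 3·86 + 8·99 + 7·98 + 1·106) / 21 = 1954 / 21 ≈ 93.05

x ≈ 93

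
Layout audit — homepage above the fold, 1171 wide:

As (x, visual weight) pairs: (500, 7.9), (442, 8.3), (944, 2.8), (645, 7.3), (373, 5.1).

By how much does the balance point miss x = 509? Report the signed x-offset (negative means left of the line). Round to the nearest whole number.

≈ 28

Weights sum to 7.9 + 8.3 + 2.8 + 7.3 + 5.1 = 31.4.
x: (7.9·500 + 8.3·442 + 2.8·944 + 7.3·645 + 5.1·373) / 31.4 = 16872.6 / 31.4 ≈ 537.34
Offset from x = 509: 537.34 − 509 ≈ 28.34.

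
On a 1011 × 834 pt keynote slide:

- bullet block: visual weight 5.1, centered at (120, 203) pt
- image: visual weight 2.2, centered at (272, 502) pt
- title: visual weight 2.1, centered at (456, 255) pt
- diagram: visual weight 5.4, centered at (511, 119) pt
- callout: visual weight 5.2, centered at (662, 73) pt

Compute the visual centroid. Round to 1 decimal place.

Total weight = 5.1 + 2.2 + 2.1 + 5.4 + 5.2 = 20.0.
x: (5.1·120 + 2.2·272 + 2.1·456 + 5.4·511 + 5.2·662) / 20.0 = 8369.8 / 20.0 ≈ 418.49
y: (5.1·203 + 2.2·502 + 2.1·255 + 5.4·119 + 5.2·73) / 20.0 = 3697.4 / 20.0 ≈ 184.87

(418.5, 184.9)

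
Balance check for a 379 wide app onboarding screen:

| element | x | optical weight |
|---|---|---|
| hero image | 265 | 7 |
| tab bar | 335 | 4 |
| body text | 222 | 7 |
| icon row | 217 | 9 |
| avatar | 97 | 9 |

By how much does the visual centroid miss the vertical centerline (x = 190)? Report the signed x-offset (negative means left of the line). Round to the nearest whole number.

≈ 20

Weights sum to 7 + 4 + 7 + 9 + 9 = 36.
x: (7·265 + 4·335 + 7·222 + 9·217 + 9·97) / 36 = 7575 / 36 ≈ 210.42
Against x = 190, that's 210.42 − 190 = 20.42.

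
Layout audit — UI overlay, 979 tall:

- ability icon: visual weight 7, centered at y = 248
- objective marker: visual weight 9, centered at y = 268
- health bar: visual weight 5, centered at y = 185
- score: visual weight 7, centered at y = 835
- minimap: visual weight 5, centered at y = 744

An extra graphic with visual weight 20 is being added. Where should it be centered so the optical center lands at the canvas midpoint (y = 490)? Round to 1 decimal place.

y ≈ 566.6

With the extra graphic, Σw becomes 7 + 9 + 5 + 7 + 5 + 20 = 53.
y: target moment 53×490 = 25970; current 7·248 + 9·268 + 5·185 + 7·835 + 5·744 = 14638; the extra graphic supplies 11332, so y = 11332/20 ≈ 566.60.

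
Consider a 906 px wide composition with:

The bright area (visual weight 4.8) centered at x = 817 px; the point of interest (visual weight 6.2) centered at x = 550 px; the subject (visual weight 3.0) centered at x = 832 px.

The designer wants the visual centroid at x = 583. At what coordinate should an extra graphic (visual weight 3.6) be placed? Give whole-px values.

With the extra graphic, Σw becomes 4.8 + 6.2 + 3.0 + 3.6 = 17.6.
x: need Σw·x = 17.6·583 = 10260.8. Existing = 4.8·817 + 6.2·550 + 3.0·832 = 9827.6. Remainder 433.2 / 3.6 ≈ 120.33.

x ≈ 120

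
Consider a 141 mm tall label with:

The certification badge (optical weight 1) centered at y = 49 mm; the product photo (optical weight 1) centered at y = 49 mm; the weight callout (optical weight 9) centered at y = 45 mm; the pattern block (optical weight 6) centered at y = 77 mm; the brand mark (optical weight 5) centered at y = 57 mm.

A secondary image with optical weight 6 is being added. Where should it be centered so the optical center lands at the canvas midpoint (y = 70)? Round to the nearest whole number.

y ≈ 118

After adding the secondary image, total weight = 1 + 1 + 9 + 6 + 5 + 6 = 28.
Along y: (1250 + 6·y) / 28 = 70 (existing moment 1·49 + 1·49 + 9·45 + 6·77 + 5·57 = 1250) ⇒ y = (1960 − 1250) / 6 ≈ 118.33.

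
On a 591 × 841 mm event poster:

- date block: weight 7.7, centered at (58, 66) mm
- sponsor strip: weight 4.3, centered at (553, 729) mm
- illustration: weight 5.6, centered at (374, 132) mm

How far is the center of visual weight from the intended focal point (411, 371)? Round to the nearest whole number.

Weights sum to 7.7 + 4.3 + 5.6 = 17.6.
x: (7.7·58 + 4.3·553 + 5.6·374) / 17.6 = 4918.9 / 17.6 ≈ 279.48
y: (7.7·66 + 4.3·729 + 5.6·132) / 17.6 = 4382.1 / 17.6 ≈ 248.98
From (411, 371): dx = -131.52, dy = -122.02, so the distance is √(dx²+dy²) ≈ 179.40.

≈ 179 mm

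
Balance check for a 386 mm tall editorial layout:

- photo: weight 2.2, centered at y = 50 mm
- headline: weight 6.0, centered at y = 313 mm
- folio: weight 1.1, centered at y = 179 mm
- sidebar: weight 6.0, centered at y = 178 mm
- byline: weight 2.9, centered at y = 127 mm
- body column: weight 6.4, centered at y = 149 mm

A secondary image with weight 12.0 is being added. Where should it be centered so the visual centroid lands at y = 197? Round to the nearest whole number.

With the secondary image, Σw becomes 2.2 + 6.0 + 1.1 + 6.0 + 2.9 + 6.4 + 12.0 = 36.6.
y: need Σw·y = 36.6·197 = 7210.2. Existing = 2.2·50 + 6.0·313 + 1.1·179 + 6.0·178 + 2.9·127 + 6.4·149 = 4574.8. Remainder 2635.4 / 12.0 ≈ 219.62.

y ≈ 220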